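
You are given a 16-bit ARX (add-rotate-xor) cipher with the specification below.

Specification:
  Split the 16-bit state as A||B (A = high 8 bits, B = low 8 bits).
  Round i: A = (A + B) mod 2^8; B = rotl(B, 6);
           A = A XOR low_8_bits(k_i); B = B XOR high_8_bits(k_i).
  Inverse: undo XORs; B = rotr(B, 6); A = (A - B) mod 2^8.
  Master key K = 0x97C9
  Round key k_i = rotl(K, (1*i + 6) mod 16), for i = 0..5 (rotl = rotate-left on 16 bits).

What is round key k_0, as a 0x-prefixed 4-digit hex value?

K = 0x97C9
k_0 = rotl(K, (1*0+6) mod 16) = rotl(K, 6) = 0xF265

0xF265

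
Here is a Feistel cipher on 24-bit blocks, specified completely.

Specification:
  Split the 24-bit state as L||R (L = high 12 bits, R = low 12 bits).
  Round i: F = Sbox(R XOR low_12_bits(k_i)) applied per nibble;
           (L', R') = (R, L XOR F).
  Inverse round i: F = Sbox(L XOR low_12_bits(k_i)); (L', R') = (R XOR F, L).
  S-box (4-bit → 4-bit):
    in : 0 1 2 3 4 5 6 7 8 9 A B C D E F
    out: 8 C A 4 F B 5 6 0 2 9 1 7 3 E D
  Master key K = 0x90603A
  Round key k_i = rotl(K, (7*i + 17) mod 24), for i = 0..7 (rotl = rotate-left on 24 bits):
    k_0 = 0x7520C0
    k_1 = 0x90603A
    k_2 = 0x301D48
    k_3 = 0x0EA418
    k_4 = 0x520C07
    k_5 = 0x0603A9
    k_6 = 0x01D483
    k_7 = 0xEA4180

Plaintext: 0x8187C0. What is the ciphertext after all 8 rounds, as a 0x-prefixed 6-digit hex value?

0x3A6F51

s_0 = plaintext = 0x8187C0
s_1 = Round(s_0, k_0) = 0x7C0E90
s_2 = Round(s_1, k_1) = 0xE90959
s_3 = Round(s_2, k_2) = 0x95915C
s_4 = Round(s_3, k_3) = 0x15C2A6
s_5 = Round(s_4, k_4) = 0x2A6FC0
s_6 = Round(s_5, k_5) = 0xFC05F4
s_7 = Round(s_6, k_6) = 0x5F43A6
s_8 = Round(s_7, k_7) = 0x3A6F51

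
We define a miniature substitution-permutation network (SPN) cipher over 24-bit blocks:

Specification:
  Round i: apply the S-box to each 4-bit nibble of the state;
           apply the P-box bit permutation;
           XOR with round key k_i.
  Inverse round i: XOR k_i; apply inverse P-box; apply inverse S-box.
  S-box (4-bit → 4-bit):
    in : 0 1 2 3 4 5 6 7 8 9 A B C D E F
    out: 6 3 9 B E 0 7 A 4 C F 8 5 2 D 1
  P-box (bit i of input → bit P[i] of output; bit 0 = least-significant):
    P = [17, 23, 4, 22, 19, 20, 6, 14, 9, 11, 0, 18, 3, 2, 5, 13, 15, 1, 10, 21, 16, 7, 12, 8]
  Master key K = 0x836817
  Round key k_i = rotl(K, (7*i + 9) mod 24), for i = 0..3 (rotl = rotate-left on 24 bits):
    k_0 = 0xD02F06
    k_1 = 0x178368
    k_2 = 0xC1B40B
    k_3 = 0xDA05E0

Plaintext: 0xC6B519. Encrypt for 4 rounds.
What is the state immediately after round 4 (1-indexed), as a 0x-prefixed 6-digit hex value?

s_0 = plaintext = 0xC6B519
s_1 = Round(s_0, k_0) = 0x899B14
s_2 = Round(s_1, k_1) = 0xEBB758
s_3 = Round(s_2, k_2) = 0xE48D1B
s_4 = Round(s_3, k_3) = 0xA318C2

0xA318C2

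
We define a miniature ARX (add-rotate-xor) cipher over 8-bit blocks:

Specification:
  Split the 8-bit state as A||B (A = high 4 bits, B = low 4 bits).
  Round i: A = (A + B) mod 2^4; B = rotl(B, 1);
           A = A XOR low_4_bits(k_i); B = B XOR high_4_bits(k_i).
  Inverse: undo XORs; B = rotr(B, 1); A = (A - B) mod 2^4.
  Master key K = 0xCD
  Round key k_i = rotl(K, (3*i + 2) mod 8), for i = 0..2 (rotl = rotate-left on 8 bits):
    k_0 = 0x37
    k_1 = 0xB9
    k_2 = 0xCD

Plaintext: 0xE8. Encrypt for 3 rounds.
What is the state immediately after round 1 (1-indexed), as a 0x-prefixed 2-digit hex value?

0x12

s_0 = plaintext = 0xE8
s_1 = Round(s_0, k_0) = 0x12
s_2 = Round(s_1, k_1) = 0xAF
s_3 = Round(s_2, k_2) = 0x43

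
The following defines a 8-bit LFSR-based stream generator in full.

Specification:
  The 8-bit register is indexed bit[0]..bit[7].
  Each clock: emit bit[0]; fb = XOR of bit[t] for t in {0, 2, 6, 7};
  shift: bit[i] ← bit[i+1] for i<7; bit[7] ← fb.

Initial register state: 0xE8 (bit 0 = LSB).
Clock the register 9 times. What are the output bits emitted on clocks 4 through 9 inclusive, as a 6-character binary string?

101110

reg_0 = 0xE8
clock 1: out=0, reg = 0x74
clock 2: out=0, reg = 0x3A
clock 3: out=0, reg = 0x1D
clock 4: out=1, reg = 0x0E
clock 5: out=0, reg = 0x87
clock 6: out=1, reg = 0xC3
clock 7: out=1, reg = 0xE1
clock 8: out=1, reg = 0xF0
clock 9: out=0, reg = 0x78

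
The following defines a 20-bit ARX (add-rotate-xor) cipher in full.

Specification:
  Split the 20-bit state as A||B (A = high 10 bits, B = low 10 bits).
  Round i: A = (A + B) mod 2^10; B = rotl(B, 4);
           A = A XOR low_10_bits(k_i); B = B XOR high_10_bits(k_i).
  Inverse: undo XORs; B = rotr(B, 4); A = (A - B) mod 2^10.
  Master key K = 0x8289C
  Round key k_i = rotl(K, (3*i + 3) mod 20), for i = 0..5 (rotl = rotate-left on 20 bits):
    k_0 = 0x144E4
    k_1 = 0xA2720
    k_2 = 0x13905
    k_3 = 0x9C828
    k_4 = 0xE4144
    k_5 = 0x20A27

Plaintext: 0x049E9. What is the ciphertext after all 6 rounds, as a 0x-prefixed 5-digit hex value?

0xC6686

s_0 = plaintext = 0x049E9
s_1 = Round(s_0, k_0) = 0x47EC6
s_2 = Round(s_1, k_1) = 0x316E2
s_3 = Round(s_2, k_2) = 0xA8A65
s_4 = Round(s_3, k_3) = 0x4BC2B
s_5 = Round(s_4, k_4) = 0x07920
s_6 = Round(s_5, k_5) = 0xC6686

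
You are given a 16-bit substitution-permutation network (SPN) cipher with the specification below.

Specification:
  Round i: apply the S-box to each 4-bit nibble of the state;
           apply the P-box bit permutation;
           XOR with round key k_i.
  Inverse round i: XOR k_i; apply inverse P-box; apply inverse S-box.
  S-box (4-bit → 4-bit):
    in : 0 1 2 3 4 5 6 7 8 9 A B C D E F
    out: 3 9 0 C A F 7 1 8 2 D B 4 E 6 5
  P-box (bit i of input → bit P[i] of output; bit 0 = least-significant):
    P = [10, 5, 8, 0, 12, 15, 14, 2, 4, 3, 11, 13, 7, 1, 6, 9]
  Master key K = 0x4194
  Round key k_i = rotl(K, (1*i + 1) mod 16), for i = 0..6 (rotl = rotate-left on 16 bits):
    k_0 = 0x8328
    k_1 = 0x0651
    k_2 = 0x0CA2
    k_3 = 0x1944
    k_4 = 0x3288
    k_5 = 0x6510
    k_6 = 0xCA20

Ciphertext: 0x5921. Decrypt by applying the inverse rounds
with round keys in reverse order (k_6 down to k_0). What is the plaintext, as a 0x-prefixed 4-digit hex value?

s_0 = ciphertext = 0x5921
s_1 = InvRound(s_0, k_6) = 0x8203
s_2 = InvRound(s_1, k_5) = 0x41EA
s_3 = InvRound(s_2, k_4) = 0xD8FE
s_4 = InvRound(s_3, k_3) = 0x00EE
s_5 = InvRound(s_4, k_2) = 0xCE87
s_6 = InvRound(s_5, k_1) = 0x6FD2
s_7 = InvRound(s_6, k_0) = 0x65E0

0x65E0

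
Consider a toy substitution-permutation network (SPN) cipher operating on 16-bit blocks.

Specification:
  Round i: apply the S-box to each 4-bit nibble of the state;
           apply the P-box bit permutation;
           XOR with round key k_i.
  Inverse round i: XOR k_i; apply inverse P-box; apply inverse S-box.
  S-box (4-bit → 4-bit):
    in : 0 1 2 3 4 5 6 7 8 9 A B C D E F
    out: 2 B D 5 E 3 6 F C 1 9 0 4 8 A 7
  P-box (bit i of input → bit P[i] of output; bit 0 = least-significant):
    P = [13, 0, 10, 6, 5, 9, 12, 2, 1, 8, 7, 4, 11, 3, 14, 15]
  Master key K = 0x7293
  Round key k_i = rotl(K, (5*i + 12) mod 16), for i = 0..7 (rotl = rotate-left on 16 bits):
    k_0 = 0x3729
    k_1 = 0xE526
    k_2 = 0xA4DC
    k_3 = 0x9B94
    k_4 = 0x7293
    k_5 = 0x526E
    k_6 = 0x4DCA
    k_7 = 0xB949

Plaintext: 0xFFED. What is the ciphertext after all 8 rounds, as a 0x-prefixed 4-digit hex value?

s_0 = plaintext = 0xFFED
s_1 = Round(s_0, k_0) = 0x7CE7
s_2 = Round(s_1, k_1) = 0x0BEB
s_3 = Round(s_2, k_2) = 0xA6D0
s_4 = Round(s_3, k_3) = 0x1211
s_5 = Round(s_4, k_4) = 0xD86C
s_6 = Round(s_5, k_5) = 0xC4FE
s_7 = Round(s_6, k_6) = 0x1E3B
s_8 = Round(s_7, k_7) = 0x2071

0x2071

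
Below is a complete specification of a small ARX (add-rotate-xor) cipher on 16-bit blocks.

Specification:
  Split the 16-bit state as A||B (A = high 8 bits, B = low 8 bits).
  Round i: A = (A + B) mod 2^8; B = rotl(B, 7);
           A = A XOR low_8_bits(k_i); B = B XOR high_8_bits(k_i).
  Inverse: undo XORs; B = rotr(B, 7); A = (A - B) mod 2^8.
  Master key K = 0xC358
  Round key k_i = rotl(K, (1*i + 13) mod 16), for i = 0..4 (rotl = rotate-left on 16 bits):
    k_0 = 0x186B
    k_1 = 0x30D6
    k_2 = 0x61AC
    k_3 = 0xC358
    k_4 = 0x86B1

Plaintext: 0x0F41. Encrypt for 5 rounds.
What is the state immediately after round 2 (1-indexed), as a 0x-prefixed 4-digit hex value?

0x256C

s_0 = plaintext = 0x0F41
s_1 = Round(s_0, k_0) = 0x3BB8
s_2 = Round(s_1, k_1) = 0x256C
s_3 = Round(s_2, k_2) = 0x3D57
s_4 = Round(s_3, k_3) = 0xCC68
s_5 = Round(s_4, k_4) = 0x85B2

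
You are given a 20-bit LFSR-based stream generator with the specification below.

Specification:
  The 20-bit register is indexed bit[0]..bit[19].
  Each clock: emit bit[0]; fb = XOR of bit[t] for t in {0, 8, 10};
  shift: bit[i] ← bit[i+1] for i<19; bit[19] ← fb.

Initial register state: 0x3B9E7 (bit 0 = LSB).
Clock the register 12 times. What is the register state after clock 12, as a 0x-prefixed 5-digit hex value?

0xAB03B

reg_0 = 0x3B9E7
clock 1: out=1, reg = 0x1DCF3
clock 2: out=1, reg = 0x0EE79
clock 3: out=1, reg = 0x0773C
clock 4: out=0, reg = 0x03B9E
clock 5: out=0, reg = 0x81DCF
clock 6: out=1, reg = 0xC0EE7
clock 7: out=1, reg = 0x60773
clock 8: out=1, reg = 0xB03B9
clock 9: out=1, reg = 0x581DC
clock 10: out=0, reg = 0xAC0EE
clock 11: out=0, reg = 0x56077
clock 12: out=1, reg = 0xAB03B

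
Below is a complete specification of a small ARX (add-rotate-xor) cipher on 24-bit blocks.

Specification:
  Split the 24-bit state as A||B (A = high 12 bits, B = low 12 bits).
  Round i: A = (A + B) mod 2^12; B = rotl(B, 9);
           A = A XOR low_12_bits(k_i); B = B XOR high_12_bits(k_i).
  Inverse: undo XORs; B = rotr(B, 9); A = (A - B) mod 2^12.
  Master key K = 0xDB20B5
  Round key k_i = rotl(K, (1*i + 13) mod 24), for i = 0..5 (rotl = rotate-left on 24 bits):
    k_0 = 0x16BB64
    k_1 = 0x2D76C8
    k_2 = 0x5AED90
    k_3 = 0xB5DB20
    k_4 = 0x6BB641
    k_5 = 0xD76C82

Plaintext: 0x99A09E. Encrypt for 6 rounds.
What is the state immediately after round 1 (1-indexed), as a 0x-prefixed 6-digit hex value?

s_0 = plaintext = 0x99A09E
s_1 = Round(s_0, k_0) = 0x15CD78
s_2 = Round(s_1, k_1) = 0x81C378
s_3 = Round(s_2, k_2) = 0x6045C1
s_4 = Round(s_3, k_3) = 0x0E59E5
s_5 = Round(s_4, k_4) = 0xC8BD87
s_6 = Round(s_5, k_5) = 0x6902C6

0x15CD78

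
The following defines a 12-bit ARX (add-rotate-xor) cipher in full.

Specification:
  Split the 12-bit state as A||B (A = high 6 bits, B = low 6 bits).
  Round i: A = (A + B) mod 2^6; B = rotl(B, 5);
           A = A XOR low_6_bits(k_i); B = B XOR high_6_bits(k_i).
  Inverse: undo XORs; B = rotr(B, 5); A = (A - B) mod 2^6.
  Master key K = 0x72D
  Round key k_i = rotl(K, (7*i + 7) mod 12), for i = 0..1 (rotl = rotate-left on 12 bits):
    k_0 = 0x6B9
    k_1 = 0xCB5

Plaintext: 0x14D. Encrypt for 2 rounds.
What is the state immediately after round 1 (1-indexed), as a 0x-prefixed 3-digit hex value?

0xAFC

s_0 = plaintext = 0x14D
s_1 = Round(s_0, k_0) = 0xAFC
s_2 = Round(s_1, k_1) = 0x4AC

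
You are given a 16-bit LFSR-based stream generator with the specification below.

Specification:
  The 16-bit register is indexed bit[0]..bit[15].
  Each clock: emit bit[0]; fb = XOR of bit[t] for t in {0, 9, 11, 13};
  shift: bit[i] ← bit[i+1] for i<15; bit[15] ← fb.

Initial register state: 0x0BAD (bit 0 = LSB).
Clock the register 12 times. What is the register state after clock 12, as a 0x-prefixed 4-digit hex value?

reg_0 = 0x0BAD
clock 1: out=1, reg = 0x85D6
clock 2: out=0, reg = 0x42EB
clock 3: out=1, reg = 0x2175
clock 4: out=1, reg = 0x10BA
clock 5: out=0, reg = 0x085D
clock 6: out=1, reg = 0x042E
clock 7: out=0, reg = 0x0217
clock 8: out=1, reg = 0x010B
clock 9: out=1, reg = 0x8085
clock 10: out=1, reg = 0xC042
clock 11: out=0, reg = 0x6021
clock 12: out=1, reg = 0x3010

0x3010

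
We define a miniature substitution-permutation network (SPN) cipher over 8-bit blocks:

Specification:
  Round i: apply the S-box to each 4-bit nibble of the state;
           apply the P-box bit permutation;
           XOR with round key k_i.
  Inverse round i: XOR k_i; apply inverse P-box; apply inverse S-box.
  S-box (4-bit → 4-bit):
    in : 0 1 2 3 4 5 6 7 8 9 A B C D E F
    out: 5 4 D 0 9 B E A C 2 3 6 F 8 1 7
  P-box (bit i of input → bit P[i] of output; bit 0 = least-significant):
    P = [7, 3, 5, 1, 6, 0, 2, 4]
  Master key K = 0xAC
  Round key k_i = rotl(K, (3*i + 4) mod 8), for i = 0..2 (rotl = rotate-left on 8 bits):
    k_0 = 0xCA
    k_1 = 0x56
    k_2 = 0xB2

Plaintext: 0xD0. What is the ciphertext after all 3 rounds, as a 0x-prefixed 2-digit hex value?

s_0 = plaintext = 0xD0
s_1 = Round(s_0, k_0) = 0x7A
s_2 = Round(s_1, k_1) = 0xCF
s_3 = Round(s_2, k_2) = 0x4F

0x4F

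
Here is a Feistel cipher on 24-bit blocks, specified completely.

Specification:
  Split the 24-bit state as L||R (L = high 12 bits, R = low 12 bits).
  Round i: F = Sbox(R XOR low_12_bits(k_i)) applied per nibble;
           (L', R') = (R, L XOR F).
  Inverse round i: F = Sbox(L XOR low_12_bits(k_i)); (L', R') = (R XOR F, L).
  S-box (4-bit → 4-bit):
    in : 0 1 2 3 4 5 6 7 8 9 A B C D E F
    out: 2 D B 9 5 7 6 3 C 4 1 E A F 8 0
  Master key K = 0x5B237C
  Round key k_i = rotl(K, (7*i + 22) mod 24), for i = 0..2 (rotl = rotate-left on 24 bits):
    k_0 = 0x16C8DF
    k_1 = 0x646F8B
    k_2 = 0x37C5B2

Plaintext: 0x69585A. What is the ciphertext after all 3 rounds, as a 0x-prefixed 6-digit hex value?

0x6AED88

s_0 = plaintext = 0x69585A
s_1 = Round(s_0, k_0) = 0x85A452
s_2 = Round(s_1, k_1) = 0x4526AE
s_3 = Round(s_2, k_2) = 0x6AED88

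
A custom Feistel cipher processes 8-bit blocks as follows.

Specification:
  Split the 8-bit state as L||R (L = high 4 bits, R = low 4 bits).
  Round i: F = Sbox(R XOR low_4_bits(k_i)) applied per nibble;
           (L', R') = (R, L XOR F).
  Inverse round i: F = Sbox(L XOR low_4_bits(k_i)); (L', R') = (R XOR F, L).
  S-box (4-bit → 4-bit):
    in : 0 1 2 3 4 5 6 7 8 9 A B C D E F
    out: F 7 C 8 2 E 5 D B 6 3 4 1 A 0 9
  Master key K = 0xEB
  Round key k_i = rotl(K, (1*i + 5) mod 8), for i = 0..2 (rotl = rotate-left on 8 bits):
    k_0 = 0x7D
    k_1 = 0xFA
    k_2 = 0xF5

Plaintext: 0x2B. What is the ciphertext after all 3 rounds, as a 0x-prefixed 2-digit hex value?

s_0 = plaintext = 0x2B
s_1 = Round(s_0, k_0) = 0xB7
s_2 = Round(s_1, k_1) = 0x71
s_3 = Round(s_2, k_2) = 0x15

0x15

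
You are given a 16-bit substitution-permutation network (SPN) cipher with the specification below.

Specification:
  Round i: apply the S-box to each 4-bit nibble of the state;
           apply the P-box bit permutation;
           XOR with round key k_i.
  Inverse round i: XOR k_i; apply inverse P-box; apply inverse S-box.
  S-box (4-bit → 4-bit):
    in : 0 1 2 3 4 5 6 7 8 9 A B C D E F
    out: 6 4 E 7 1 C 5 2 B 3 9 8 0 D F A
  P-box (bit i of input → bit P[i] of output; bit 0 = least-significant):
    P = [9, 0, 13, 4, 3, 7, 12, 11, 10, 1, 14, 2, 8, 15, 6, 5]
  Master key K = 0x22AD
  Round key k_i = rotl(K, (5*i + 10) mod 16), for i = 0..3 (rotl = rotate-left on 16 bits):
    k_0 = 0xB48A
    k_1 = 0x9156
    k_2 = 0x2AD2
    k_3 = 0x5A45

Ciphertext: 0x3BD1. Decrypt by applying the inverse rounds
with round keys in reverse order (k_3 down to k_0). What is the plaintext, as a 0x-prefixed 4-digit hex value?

0xB4E9

s_0 = ciphertext = 0x3BD1
s_1 = InvRound(s_0, k_3) = 0x4575
s_2 = InvRound(s_1, k_2) = 0xAEF3
s_3 = InvRound(s_2, k_1) = 0xAA23
s_4 = InvRound(s_3, k_0) = 0xB4E9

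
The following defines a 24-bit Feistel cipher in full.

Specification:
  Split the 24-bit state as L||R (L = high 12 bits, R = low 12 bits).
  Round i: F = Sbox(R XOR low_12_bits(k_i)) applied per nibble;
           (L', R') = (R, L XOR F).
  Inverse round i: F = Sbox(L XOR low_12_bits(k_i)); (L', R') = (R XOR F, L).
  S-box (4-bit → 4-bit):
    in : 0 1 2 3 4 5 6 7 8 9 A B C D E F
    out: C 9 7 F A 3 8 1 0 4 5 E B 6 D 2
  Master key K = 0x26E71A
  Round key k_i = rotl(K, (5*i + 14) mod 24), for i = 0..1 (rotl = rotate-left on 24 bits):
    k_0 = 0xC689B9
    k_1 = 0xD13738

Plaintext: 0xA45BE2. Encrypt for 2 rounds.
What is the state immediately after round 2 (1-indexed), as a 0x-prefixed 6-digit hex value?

0xD7BE4D

s_0 = plaintext = 0xA45BE2
s_1 = Round(s_0, k_0) = 0xBE2D7B
s_2 = Round(s_1, k_1) = 0xD7BE4D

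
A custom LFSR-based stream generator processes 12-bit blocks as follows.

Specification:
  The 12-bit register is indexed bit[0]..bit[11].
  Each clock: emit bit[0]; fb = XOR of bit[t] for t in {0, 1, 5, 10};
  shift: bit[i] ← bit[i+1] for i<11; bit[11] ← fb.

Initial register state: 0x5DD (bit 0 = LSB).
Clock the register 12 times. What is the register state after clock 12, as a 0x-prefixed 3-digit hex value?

reg_0 = 0x5DD
clock 1: out=1, reg = 0x2EE
clock 2: out=0, reg = 0x177
clock 3: out=1, reg = 0x8BB
clock 4: out=1, reg = 0xC5D
clock 5: out=1, reg = 0x62E
clock 6: out=0, reg = 0xB17
clock 7: out=1, reg = 0x58B
clock 8: out=1, reg = 0xAC5
clock 9: out=1, reg = 0xD62
clock 10: out=0, reg = 0xEB1
clock 11: out=1, reg = 0xF58
clock 12: out=0, reg = 0xFAC

0xFAC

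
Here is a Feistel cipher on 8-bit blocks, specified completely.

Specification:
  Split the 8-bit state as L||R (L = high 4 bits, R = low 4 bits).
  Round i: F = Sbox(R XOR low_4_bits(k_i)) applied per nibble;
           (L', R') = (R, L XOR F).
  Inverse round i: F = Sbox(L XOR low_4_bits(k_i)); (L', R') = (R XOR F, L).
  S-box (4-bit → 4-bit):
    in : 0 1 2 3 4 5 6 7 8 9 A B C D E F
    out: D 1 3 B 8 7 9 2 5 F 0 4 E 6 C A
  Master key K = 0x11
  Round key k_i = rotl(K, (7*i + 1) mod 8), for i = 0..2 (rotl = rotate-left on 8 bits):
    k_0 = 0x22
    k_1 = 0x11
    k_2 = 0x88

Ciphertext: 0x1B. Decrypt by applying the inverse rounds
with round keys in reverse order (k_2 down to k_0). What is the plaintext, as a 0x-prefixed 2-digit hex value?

0xC6

s_0 = ciphertext = 0x1B
s_1 = InvRound(s_0, k_2) = 0x41
s_2 = InvRound(s_1, k_1) = 0x64
s_3 = InvRound(s_2, k_0) = 0xC6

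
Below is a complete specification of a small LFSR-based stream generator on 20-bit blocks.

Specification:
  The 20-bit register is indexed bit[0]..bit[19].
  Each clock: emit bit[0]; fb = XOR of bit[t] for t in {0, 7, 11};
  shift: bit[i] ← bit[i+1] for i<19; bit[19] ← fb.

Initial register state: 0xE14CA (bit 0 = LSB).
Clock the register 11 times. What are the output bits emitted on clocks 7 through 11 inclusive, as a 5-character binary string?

11001

reg_0 = 0xE14CA
clock 1: out=0, reg = 0xF0A65
clock 2: out=1, reg = 0x78532
clock 3: out=0, reg = 0x3C299
clock 4: out=1, reg = 0x1E14C
clock 5: out=0, reg = 0x0F0A6
clock 6: out=0, reg = 0x87853
clock 7: out=1, reg = 0x43C29
clock 8: out=1, reg = 0x21E14
clock 9: out=0, reg = 0x90F0A
clock 10: out=0, reg = 0xC8785
clock 11: out=1, reg = 0x643C2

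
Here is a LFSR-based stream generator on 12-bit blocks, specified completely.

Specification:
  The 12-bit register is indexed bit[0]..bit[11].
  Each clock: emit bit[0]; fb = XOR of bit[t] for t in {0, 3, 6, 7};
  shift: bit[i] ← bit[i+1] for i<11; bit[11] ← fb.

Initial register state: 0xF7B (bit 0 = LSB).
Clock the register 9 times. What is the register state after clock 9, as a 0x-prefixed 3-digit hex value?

reg_0 = 0xF7B
clock 1: out=1, reg = 0xFBD
clock 2: out=1, reg = 0xFDE
clock 3: out=0, reg = 0xFEF
clock 4: out=1, reg = 0x7F7
clock 5: out=1, reg = 0xBFB
clock 6: out=1, reg = 0x5FD
clock 7: out=1, reg = 0x2FE
clock 8: out=0, reg = 0x97F
clock 9: out=1, reg = 0xCBF

0xCBF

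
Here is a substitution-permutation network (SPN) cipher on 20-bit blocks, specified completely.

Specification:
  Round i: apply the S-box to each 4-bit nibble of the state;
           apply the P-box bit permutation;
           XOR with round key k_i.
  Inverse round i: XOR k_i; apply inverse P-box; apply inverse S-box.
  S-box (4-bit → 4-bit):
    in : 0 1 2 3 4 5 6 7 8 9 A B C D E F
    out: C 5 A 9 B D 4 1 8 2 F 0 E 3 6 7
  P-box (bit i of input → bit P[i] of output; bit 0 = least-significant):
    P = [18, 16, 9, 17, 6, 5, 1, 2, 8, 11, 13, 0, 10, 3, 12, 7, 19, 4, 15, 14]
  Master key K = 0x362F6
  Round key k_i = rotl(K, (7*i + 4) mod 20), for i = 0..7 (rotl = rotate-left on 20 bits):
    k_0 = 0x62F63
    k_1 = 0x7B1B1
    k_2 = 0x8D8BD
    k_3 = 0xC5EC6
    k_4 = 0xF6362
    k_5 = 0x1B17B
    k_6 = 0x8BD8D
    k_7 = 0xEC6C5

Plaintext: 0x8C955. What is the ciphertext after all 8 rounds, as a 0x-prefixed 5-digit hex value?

s_0 = plaintext = 0x8C955
s_1 = Round(s_0, k_0) = 0x075AD
s_2 = Round(s_1, k_1) = 0x254D6
s_3 = Round(s_2, k_2) = 0x8874C
s_4 = Round(s_3, k_3) = 0xF1D22
s_5 = Round(s_4, k_4) = 0x4FE56
s_6 = Round(s_5, k_5) = 0x9CF25
s_7 = Round(s_6, k_6) = 0xE8631
s_8 = Round(s_7, k_7) = 0xA6411

0xA6411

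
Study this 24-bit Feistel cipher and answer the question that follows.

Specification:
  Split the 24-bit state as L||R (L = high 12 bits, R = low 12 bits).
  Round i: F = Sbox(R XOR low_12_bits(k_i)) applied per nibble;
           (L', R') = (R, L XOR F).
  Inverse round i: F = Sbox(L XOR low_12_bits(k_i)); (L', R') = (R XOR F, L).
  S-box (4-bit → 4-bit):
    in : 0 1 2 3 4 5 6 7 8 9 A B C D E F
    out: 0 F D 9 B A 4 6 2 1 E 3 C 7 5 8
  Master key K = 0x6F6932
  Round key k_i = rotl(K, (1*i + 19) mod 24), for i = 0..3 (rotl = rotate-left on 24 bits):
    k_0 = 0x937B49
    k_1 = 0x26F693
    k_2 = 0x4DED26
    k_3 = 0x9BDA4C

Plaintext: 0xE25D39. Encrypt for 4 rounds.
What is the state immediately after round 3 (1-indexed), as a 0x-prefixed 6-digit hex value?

s_0 = plaintext = 0xE25D39
s_1 = Round(s_0, k_0) = 0xD39A45
s_2 = Round(s_1, k_1) = 0xA4514D
s_3 = Round(s_2, k_2) = 0x14D606
s_4 = Round(s_3, k_3) = 0x606DF3

0x14D606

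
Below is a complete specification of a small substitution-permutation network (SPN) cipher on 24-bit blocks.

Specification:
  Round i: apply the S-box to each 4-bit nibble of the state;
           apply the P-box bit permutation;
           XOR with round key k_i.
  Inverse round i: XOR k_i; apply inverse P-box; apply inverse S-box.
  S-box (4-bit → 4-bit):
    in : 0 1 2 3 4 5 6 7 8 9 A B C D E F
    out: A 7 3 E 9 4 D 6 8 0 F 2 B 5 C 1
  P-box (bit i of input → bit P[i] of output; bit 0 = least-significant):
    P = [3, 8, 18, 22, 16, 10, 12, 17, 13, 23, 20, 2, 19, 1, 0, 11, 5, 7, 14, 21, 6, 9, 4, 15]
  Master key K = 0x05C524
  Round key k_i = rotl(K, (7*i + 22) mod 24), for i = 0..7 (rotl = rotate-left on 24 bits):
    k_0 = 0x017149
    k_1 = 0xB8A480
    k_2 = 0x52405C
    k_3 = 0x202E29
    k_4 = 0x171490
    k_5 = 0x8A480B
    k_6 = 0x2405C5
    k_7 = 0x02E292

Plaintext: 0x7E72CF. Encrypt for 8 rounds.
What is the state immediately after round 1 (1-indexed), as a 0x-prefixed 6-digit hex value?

0xA21752

s_0 = plaintext = 0x7E72CF
s_1 = Round(s_0, k_0) = 0xA21752
s_2 = Round(s_1, k_1) = 0x20377B
s_3 = Round(s_2, k_2) = 0xE25F9F
s_4 = Round(s_3, k_3) = 0x208E90
s_5 = Round(s_4, k_4) = 0x671F54
s_6 = Round(s_5, k_5) = 0xC2B8D0
s_7 = Round(s_6, k_6) = 0x659623
s_8 = Round(s_7, k_7) = 0x5707C6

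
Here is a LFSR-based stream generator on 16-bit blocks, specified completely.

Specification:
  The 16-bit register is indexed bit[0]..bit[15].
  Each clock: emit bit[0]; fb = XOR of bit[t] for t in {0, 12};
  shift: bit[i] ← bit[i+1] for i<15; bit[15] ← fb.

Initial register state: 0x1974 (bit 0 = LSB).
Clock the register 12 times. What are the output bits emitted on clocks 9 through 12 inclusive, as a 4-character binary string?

1001

reg_0 = 0x1974
clock 1: out=0, reg = 0x8CBA
clock 2: out=0, reg = 0x465D
clock 3: out=1, reg = 0xA32E
clock 4: out=0, reg = 0x5197
clock 5: out=1, reg = 0x28CB
clock 6: out=1, reg = 0x9465
clock 7: out=1, reg = 0x4A32
clock 8: out=0, reg = 0x2519
clock 9: out=1, reg = 0x928C
clock 10: out=0, reg = 0xC946
clock 11: out=0, reg = 0x64A3
clock 12: out=1, reg = 0xB251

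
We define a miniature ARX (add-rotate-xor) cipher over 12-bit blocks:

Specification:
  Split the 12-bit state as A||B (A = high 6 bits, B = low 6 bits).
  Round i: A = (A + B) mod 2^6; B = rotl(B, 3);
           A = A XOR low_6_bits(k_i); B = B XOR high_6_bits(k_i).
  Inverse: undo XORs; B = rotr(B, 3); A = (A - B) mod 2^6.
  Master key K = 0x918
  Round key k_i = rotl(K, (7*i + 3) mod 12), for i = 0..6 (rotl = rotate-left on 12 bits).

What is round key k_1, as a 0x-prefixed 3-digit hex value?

0x246

K = 0x918
k_0 = rotl(K, (7*0+3) mod 12) = rotl(K, 3) = 0x8C4
k_1 = rotl(K, (7*1+3) mod 12) = rotl(K, 10) = 0x246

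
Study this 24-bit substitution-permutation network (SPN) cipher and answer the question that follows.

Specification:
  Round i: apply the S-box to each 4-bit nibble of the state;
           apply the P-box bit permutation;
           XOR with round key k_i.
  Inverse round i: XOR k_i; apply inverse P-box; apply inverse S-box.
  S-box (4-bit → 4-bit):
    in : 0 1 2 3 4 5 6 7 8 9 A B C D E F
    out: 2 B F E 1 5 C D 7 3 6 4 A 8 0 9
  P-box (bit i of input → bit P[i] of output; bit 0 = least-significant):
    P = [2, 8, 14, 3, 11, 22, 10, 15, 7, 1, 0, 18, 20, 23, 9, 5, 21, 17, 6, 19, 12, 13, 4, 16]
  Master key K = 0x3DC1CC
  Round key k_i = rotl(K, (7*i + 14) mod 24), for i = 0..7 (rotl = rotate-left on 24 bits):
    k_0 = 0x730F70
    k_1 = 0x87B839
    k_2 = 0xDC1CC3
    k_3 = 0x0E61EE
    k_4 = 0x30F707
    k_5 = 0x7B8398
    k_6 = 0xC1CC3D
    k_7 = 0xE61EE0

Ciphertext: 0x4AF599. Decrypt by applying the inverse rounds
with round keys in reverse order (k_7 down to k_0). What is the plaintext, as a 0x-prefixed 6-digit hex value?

s_0 = ciphertext = 0x4AF599
s_1 = InvRound(s_0, k_7) = 0xA736F3
s_2 = InvRound(s_1, k_6) = 0x98B117
s_3 = InvRound(s_2, k_5) = 0x19A80F
s_4 = InvRound(s_3, k_4) = 0xFFBE53
s_5 = InvRound(s_4, k_3) = 0x742522
s_6 = InvRound(s_5, k_2) = 0x97C540
s_7 = InvRound(s_6, k_1) = 0x8BFB53
s_8 = InvRound(s_7, k_0) = 0x9F1A3B

0x9F1A3B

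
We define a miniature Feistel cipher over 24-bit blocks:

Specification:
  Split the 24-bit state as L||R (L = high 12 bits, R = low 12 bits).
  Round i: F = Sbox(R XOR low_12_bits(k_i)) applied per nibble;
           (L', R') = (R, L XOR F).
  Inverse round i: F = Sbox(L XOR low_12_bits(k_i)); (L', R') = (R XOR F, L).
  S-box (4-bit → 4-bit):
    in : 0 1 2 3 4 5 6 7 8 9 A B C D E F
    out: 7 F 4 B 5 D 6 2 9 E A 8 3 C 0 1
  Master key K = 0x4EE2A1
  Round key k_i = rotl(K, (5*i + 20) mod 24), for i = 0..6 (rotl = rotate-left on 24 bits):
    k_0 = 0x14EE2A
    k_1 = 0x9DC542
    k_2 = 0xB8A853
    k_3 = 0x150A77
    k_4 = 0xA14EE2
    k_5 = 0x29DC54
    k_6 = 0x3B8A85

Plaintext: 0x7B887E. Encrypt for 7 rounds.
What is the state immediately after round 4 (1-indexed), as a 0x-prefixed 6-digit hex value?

0xC0EB11

s_0 = plaintext = 0x7B887E
s_1 = Round(s_0, k_0) = 0x87E16D
s_2 = Round(s_1, k_1) = 0x16DD3F
s_3 = Round(s_2, k_2) = 0xD3FC0E
s_4 = Round(s_3, k_3) = 0xC0EB11
s_5 = Round(s_4, k_4) = 0xB11115
s_6 = Round(s_5, k_5) = 0x11574E
s_7 = Round(s_6, k_6) = 0x74ED2D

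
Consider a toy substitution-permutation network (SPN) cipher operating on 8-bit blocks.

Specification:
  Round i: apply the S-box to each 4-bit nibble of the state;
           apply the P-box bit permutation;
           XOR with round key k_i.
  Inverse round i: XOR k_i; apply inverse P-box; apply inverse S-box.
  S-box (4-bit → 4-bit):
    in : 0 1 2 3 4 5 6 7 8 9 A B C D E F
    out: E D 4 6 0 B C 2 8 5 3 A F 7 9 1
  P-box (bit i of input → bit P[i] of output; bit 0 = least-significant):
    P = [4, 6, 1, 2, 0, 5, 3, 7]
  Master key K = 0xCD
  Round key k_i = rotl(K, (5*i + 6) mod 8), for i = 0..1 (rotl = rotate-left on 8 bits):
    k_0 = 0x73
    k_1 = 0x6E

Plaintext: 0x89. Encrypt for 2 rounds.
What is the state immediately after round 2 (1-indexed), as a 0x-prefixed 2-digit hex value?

0xF9

s_0 = plaintext = 0x89
s_1 = Round(s_0, k_0) = 0xE1
s_2 = Round(s_1, k_1) = 0xF9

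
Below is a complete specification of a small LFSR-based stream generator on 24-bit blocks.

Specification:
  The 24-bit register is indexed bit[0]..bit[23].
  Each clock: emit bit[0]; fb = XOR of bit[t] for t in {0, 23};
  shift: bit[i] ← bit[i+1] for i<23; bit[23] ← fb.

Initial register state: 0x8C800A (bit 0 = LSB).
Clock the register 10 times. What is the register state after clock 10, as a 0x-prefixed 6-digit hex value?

reg_0 = 0x8C800A
clock 1: out=0, reg = 0xC64005
clock 2: out=1, reg = 0x632002
clock 3: out=0, reg = 0x319001
clock 4: out=1, reg = 0x98C800
clock 5: out=0, reg = 0xCC6400
clock 6: out=0, reg = 0xE63200
clock 7: out=0, reg = 0xF31900
clock 8: out=0, reg = 0xF98C80
clock 9: out=0, reg = 0xFCC640
clock 10: out=0, reg = 0xFE6320

0xFE6320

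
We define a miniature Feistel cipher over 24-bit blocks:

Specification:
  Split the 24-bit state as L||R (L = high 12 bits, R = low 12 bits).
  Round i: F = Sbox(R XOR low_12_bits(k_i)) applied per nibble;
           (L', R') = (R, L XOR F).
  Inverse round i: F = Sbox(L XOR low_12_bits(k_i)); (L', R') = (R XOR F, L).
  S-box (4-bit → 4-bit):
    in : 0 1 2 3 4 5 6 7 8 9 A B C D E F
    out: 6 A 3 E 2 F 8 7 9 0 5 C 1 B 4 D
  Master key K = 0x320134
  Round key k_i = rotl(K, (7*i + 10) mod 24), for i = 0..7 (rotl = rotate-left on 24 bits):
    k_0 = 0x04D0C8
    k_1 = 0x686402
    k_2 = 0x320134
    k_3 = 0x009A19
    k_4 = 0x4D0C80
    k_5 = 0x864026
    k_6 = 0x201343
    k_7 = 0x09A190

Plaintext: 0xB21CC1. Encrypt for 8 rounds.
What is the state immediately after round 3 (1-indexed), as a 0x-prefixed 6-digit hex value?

s_0 = plaintext = 0xB21CC1
s_1 = Round(s_0, k_0) = 0xCC1A41
s_2 = Round(s_1, k_1) = 0xA418EF
s_3 = Round(s_2, k_2) = 0x8EFAFD
s_4 = Round(s_3, k_3) = 0xAFDEAD
s_5 = Round(s_4, k_4) = 0xEAD9C6
s_6 = Round(s_5, k_5) = 0x9C6EEB
s_7 = Round(s_6, k_6) = 0xEEB29F
s_8 = Round(s_7, k_7) = 0x29F086

0x8EFAFD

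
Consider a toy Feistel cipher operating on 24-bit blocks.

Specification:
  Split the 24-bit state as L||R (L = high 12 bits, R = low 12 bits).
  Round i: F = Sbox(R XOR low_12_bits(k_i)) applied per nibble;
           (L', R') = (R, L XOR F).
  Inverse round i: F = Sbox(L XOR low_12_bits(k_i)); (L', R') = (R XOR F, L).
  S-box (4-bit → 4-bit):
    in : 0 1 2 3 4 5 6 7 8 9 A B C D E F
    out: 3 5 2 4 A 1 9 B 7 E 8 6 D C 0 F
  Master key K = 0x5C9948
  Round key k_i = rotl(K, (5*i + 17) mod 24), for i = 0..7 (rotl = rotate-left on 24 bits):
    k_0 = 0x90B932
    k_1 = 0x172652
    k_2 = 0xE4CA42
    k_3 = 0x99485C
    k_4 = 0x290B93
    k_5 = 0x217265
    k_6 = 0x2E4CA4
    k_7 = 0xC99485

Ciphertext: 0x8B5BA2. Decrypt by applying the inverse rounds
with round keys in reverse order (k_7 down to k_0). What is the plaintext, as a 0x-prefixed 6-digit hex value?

0xB6182F

s_0 = ciphertext = 0x8B5BA2
s_1 = InvRound(s_0, k_7) = 0x6E18B5
s_2 = InvRound(s_1, k_6) = 0x0146E1
s_3 = InvRound(s_2, k_5) = 0x454014
s_4 = InvRound(s_3, k_4) = 0xFCF454
s_5 = InvRound(s_4, k_3) = 0xFB0FCF
s_6 = InvRound(s_5, k_2) = 0xE3DFB0
s_7 = InvRound(s_6, k_1) = 0x82FE3D
s_8 = InvRound(s_7, k_0) = 0xB6182F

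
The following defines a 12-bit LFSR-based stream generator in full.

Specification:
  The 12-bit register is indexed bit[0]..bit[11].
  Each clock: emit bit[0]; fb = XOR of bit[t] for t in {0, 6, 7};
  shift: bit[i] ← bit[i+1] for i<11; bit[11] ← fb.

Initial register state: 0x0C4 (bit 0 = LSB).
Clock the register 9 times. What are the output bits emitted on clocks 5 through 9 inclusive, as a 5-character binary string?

00110

reg_0 = 0x0C4
clock 1: out=0, reg = 0x062
clock 2: out=0, reg = 0x831
clock 3: out=1, reg = 0xC18
clock 4: out=0, reg = 0x60C
clock 5: out=0, reg = 0x306
clock 6: out=0, reg = 0x183
clock 7: out=1, reg = 0x0C1
clock 8: out=1, reg = 0x860
clock 9: out=0, reg = 0xC30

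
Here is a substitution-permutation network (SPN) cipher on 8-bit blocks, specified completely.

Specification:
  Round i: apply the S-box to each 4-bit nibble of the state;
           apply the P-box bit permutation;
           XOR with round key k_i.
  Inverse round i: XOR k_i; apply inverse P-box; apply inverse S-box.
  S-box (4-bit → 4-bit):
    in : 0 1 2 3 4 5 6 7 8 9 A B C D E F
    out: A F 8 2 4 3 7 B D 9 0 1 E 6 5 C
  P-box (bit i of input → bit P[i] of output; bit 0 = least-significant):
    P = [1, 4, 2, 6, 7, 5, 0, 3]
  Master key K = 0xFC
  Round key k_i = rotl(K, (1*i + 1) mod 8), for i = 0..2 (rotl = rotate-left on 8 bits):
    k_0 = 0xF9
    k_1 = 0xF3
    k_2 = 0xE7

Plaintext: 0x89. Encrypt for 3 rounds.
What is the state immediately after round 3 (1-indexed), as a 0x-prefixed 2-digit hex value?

0x7F

s_0 = plaintext = 0x89
s_1 = Round(s_0, k_0) = 0x32
s_2 = Round(s_1, k_1) = 0x93
s_3 = Round(s_2, k_2) = 0x7F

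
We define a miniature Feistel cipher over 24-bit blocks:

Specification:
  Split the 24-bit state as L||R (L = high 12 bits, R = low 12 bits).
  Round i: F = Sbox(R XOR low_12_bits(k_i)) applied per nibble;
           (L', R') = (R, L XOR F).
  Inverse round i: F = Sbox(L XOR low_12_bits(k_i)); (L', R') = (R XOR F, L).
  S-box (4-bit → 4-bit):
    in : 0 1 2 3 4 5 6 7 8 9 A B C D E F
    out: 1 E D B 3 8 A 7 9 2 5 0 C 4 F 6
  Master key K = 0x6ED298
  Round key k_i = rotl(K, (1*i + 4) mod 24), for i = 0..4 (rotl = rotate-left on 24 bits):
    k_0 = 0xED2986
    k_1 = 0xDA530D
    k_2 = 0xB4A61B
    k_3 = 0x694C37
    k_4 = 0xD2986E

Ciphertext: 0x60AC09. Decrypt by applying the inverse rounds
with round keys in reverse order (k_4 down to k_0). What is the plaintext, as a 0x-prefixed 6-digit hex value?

s_0 = ciphertext = 0x60AC09
s_1 = InvRound(s_0, k_4) = 0x3AA60A
s_2 = InvRound(s_1, k_3) = 0x02E3AA
s_3 = InvRound(s_2, k_2) = 0x91202E
s_4 = InvRound(s_3, k_1) = 0x5C8912
s_5 = InvRound(s_4, k_0) = 0x52D5C8

0x52D5C8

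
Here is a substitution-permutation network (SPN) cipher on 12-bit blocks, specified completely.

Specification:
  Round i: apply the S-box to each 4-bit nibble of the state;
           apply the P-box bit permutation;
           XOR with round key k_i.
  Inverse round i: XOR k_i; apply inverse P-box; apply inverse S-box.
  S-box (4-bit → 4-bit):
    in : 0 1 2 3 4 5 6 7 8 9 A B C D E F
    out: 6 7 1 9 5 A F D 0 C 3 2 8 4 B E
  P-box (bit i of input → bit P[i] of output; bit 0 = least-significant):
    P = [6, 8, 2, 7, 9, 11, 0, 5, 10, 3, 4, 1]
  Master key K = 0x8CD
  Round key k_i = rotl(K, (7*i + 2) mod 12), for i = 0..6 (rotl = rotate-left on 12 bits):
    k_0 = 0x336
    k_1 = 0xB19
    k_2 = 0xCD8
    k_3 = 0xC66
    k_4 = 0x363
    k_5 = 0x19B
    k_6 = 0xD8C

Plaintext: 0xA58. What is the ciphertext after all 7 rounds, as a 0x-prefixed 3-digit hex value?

s_0 = plaintext = 0xA58
s_1 = Round(s_0, k_0) = 0xF1E
s_2 = Round(s_1, k_1) = 0x0C2
s_3 = Round(s_2, k_2) = 0xCA0
s_4 = Round(s_3, k_3) = 0x760
s_5 = Round(s_4, k_4) = 0xC54
s_6 = Round(s_5, k_5) = 0x9FD
s_7 = Round(s_6, k_6) = 0x5BB

0x5BB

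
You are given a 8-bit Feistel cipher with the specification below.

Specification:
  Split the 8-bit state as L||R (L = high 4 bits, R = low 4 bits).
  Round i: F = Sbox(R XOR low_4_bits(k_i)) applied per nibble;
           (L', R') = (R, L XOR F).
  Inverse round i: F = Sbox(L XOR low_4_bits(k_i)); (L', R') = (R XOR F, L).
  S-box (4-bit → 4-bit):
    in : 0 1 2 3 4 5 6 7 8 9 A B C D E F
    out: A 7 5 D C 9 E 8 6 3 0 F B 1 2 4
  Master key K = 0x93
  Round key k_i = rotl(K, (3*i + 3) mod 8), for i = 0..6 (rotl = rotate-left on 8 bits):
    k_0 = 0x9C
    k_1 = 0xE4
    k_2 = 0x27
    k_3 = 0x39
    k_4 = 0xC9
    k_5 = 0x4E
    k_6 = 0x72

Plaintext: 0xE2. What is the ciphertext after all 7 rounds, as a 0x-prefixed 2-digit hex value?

0x8E

s_0 = plaintext = 0xE2
s_1 = Round(s_0, k_0) = 0x2C
s_2 = Round(s_1, k_1) = 0xC4
s_3 = Round(s_2, k_2) = 0x41
s_4 = Round(s_3, k_3) = 0x12
s_5 = Round(s_4, k_4) = 0x2E
s_6 = Round(s_5, k_5) = 0xE8
s_7 = Round(s_6, k_6) = 0x8E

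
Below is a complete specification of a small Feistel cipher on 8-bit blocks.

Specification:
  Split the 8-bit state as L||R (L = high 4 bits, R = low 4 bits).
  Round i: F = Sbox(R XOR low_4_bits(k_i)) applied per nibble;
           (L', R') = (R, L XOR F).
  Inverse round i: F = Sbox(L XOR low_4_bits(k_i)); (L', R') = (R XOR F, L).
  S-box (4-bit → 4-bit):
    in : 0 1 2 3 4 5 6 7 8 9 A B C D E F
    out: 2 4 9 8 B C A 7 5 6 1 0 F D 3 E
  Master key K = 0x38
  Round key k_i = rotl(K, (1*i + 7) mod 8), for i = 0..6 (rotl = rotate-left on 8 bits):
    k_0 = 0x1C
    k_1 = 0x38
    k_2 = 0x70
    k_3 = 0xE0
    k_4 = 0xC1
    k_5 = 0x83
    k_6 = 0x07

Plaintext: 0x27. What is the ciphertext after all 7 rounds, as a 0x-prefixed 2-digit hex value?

s_0 = plaintext = 0x27
s_1 = Round(s_0, k_0) = 0x72
s_2 = Round(s_1, k_1) = 0x26
s_3 = Round(s_2, k_2) = 0x68
s_4 = Round(s_3, k_3) = 0x83
s_5 = Round(s_4, k_4) = 0x31
s_6 = Round(s_5, k_5) = 0x1A
s_7 = Round(s_6, k_6) = 0xAC

0xAC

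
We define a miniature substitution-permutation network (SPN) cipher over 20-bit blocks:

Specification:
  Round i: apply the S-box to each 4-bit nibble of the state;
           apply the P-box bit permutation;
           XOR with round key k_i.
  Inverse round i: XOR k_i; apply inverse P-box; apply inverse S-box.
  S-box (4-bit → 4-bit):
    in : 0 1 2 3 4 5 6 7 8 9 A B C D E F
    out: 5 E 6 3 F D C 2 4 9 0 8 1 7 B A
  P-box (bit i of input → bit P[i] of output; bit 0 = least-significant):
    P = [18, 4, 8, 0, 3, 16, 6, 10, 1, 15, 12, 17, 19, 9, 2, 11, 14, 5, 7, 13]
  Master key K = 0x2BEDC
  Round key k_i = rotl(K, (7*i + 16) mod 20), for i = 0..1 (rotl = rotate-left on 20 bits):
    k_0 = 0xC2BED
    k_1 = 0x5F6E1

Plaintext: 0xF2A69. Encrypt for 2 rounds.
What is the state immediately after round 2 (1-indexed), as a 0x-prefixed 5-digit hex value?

0xD6727

s_0 = plaintext = 0xF2A69
s_1 = Round(s_0, k_0) = 0x80D88
s_2 = Round(s_1, k_1) = 0xD6727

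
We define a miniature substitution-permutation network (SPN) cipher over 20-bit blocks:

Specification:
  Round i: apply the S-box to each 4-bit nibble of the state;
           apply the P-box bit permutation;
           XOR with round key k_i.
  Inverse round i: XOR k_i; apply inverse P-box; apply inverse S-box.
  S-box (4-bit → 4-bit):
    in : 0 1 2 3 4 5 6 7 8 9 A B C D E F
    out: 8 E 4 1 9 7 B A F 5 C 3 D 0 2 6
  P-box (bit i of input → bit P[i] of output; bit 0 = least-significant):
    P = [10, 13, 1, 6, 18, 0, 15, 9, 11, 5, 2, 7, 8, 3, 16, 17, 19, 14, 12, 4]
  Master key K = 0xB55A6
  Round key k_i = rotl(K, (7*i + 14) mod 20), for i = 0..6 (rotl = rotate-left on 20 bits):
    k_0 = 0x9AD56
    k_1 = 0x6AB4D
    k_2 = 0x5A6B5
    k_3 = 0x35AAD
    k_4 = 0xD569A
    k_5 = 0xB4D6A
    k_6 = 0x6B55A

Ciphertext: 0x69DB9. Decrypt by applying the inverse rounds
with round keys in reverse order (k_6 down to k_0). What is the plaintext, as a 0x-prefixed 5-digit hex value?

0xC6840

s_0 = ciphertext = 0x69DB9
s_1 = InvRound(s_0, k_6) = 0xDD6E1
s_2 = InvRound(s_1, k_5) = 0x26482
s_3 = InvRound(s_2, k_4) = 0xC1D4E
s_4 = InvRound(s_3, k_3) = 0xBC76C
s_5 = InvRound(s_4, k_2) = 0x660B7
s_6 = InvRound(s_5, k_1) = 0x7B6AA
s_7 = InvRound(s_6, k_0) = 0xC6840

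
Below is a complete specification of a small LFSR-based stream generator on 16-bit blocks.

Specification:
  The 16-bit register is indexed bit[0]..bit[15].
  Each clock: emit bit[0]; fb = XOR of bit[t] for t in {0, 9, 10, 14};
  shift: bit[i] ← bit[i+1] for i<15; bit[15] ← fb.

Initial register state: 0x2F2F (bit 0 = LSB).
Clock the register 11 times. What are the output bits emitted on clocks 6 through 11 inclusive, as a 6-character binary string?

reg_0 = 0x2F2F
clock 1: out=1, reg = 0x9797
clock 2: out=1, reg = 0xCBCB
clock 3: out=1, reg = 0xE5E5
clock 4: out=1, reg = 0xF2F2
clock 5: out=0, reg = 0x7979
clock 6: out=1, reg = 0x3CBC
clock 7: out=0, reg = 0x9E5E
clock 8: out=0, reg = 0x4F2F
clock 9: out=1, reg = 0x2797
clock 10: out=1, reg = 0x93CB
clock 11: out=1, reg = 0x49E5

100111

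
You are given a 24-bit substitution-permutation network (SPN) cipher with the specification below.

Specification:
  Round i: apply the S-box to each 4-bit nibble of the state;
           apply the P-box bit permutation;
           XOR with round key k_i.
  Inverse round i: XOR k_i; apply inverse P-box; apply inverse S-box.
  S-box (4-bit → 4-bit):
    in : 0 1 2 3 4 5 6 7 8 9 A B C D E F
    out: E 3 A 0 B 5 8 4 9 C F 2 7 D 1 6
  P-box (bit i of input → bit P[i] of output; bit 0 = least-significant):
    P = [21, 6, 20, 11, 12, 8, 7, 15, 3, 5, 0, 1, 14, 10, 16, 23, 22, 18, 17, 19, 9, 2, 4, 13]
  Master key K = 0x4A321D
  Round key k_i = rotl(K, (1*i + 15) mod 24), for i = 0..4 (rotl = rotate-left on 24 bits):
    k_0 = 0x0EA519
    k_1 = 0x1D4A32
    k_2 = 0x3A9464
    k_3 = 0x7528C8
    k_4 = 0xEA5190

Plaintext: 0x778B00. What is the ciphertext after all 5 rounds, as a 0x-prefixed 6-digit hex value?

0xFA982A

s_0 = plaintext = 0x778B00
s_1 = Round(s_0, k_0) = 0x9C6CE9
s_2 = Round(s_1, k_1) = 0xCB720B
s_3 = Round(s_2, k_2) = 0x3F1792
s_4 = Round(s_3, k_3) = 0x73E409
s_5 = Round(s_4, k_4) = 0xFA982A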